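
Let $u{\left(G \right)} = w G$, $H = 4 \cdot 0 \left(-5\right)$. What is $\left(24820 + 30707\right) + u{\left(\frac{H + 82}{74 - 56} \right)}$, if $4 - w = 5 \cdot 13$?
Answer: $\frac{497242}{9} \approx 55249.0$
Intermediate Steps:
$w = -61$ ($w = 4 - 5 \cdot 13 = 4 - 65 = -61$)
$H = 0$ ($H = 0 \left(-5\right) = 0$)
$u{\left(G \right)} = - 61 G$
$\left(24820 + 30707\right) + u{\left(\frac{H + 82}{74 - 56} \right)} = \left(24820 + 30707\right) - 61 \frac{0 + 82}{74 - 56} = 55527 - 61 \cdot \frac{82}{18} = 55527 - 61 \cdot 82 \cdot \frac{1}{18} = 55527 - \frac{2501}{9} = \frac{497242}{9}$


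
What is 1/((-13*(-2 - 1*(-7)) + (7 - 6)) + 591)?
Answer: 1/527 ≈ 0.0018975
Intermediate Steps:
1/((-13*(-2 - 1*(-7)) + (7 - 6)) + 591) = 1/((-13*(-2 + 7) + 1) + 591) = 1/((-13*5 + 1) + 591) = 1/((-65 + 1) + 591) = 1/(-64 + 591) = 1/527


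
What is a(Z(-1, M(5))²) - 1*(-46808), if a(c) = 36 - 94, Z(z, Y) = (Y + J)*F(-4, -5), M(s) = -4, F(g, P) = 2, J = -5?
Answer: 46750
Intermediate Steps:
Z(z, Y) = -10 + 2*Y (Z(z, Y) = (Y - 5)*2 = (-5 + Y)*2 = -10 + 2*Y)
a(c) = -58
a(Z(-1, M(5))²) - 1*(-46808) = -58 - 1*(-46808) = -58 + 46808 = 46750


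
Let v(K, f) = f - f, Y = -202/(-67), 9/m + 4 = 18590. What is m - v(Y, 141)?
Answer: 9/18586 ≈ 0.00048424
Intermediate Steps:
m = 9/18586 (m = 9/(-4 + 18590) = 9/18586 ≈ 0.00048424)
Y = 202/67 (Y = -202*(-1/67) = 202/67 ≈ 3.0149)
v(K, f) = 0
m - v(Y, 141) = 9/18586 - 1*0 = 9/18586 + 0 = 9/18586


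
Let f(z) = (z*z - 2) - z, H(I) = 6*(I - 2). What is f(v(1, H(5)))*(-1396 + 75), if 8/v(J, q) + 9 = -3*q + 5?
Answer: 2047550/841 ≈ 2434.7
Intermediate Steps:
H(I) = -12 + 6*I (H(I) = 6*(-2 + I) = -12 + 6*I)
v(J, q) = 8/(-4 - 3*q) (v(J, q) = 8/(-9 + (-3*q + 5)) = 8/(-9 + (5 - 3*q)) = 8/(-4 - 3*q))
f(z) = -2 + z**2 - z (f(z) = (z**2 - 2) - z = (-2 + z**2) - z = -2 + z**2 - z)
f(v(1, H(5)))*(-1396 + 75) = (-2 + (-8/(4 + 3*(-12 + 6*5)))**2 - (-8)/(4 + 3*(-12 + 6*5)))*(-1396 + 75) = (-2 + (-8/(4 + 3*(-12 + 30)))**2 - (-8)/(4 + 3*(-12 + 30)))*(-1321) = (-2 + (-8/(4 + 3*18))**2 - (-8)/(4 + 3*18))*(-1321) = (-2 + (-8/(4 + 54))**2 - (-8)/(4 + 54))*(-1321) = (-2 + (-8/58)**2 - (-8)/58)*(-1321) = (-2 + (-8*1/58)**2 - (-8)/58)*(-1321) = (-2 + (-4/29)**2 - 1*(-4/29))*(-1321) = (-2 + 16/841 + 4/29)*(-1321) = -1550/841*(-1321) = 2047550/841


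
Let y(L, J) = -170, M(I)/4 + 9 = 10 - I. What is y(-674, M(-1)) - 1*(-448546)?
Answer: 448376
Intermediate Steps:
M(I) = 4 - 4*I (M(I) = -36 + 4*(10 - I) = -36 + (40 - 4*I) = 4 - 4*I)
y(-674, M(-1)) - 1*(-448546) = -170 - 1*(-448546) = -170 + 448546 = 448376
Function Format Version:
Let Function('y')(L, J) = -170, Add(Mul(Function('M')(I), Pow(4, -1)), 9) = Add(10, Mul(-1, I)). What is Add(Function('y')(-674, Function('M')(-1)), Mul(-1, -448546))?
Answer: 448376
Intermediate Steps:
Function('M')(I) = Add(4, Mul(-4, I)) (Function('M')(I) = Add(-36, Mul(4, Add(10, Mul(-1, I)))) = Add(-36, Add(40, Mul(-4, I))) = Add(4, Mul(-4, I)))
Add(Function('y')(-674, Function('M')(-1)), Mul(-1, -448546)) = Add(-170, Mul(-1, -448546)) = Add(-170, 448546) = 448376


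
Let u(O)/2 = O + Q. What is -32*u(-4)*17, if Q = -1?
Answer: 5440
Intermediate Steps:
u(O) = -2 + 2*O (u(O) = 2*(O - 1) = 2*(-1 + O) = -2 + 2*O)
-32*u(-4)*17 = -32*(-2 + 2*(-4))*17 = -32*(-2 - 8)*17 = -32*(-10)*17 = 320*17 = 5440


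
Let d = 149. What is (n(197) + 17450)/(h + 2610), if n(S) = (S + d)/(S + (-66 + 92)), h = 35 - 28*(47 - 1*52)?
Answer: 3891696/621055 ≈ 6.2663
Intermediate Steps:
h = 175 (h = 35 - 28*(47 - 52) = 35 - 28*(-5) = 35 + 140 = 175)
n(S) = (149 + S)/(26 + S) (n(S) = (S + 149)/(S + (-66 + 92)) = (149 + S)/(S + 26) = (149 + S)/(26 + S))
(n(197) + 17450)/(h + 2610) = ((149 + 197)/(26 + 197) + 17450)/(175 + 2610) = (346/223 + 17450)/2785 = ((1/223)*346 + 17450)*(1/2785) = (346/223 + 17450)*(1/2785) = (3891696/223)*(1/2785) = 3891696/621055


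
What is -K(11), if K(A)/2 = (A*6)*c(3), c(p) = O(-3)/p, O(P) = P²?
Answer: -396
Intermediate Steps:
c(p) = 9/p (c(p) = (-3)²/p = 9/p)
K(A) = 36*A (K(A) = 2*((A*6)*(9/3)) = 2*((6*A)*(9*(⅓))) = 2*((6*A)*3) = 2*(18*A) = 36*A)
-K(11) = -36*11 = -1*396 = -396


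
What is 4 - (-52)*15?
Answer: 784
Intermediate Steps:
4 - (-52)*15 = 4 - 26*(-30) = 4 + 780 = 784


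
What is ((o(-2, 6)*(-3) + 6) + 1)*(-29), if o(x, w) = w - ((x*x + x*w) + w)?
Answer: 493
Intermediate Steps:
o(x, w) = -x² - w*x (o(x, w) = w - ((x² + w*x) + w) = w - (w + x² + w*x) = w + (-w - x² - w*x) = -x² - w*x)
((o(-2, 6)*(-3) + 6) + 1)*(-29) = ((-1*(-2)*(6 - 2)*(-3) + 6) + 1)*(-29) = ((-1*(-2)*4*(-3) + 6) + 1)*(-29) = ((8*(-3) + 6) + 1)*(-29) = ((-24 + 6) + 1)*(-29) = (-18 + 1)*(-29) = -17*(-29) = 493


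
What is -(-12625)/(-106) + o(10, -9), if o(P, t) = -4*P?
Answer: -16865/106 ≈ -159.10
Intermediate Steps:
-(-12625)/(-106) + o(10, -9) = -(-12625)/(-106) - 4*10 = -(-12625)*(-1)/106 - 40 = -125*101/106 - 40 = -12625/106 - 40 = -16865/106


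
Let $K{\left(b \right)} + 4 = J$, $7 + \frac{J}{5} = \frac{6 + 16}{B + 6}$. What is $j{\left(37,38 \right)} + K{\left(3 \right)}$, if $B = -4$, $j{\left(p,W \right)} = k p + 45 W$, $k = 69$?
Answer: $4279$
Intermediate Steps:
$j{\left(p,W \right)} = 45 W + 69 p$ ($j{\left(p,W \right)} = 69 p + 45 W = 45 W + 69 p$)
$J = 20$ ($J = -35 + 5 \frac{6 + 16}{-4 + 6} = -35 + 5 \cdot \frac{22}{2} = -35 + 5 \cdot 22 \cdot \frac{1}{2} = -35 + 5 \cdot 11 = -35 + 55 = 20$)
$K{\left(b \right)} = 16$ ($K{\left(b \right)} = -4 + 20 = 16$)
$j{\left(37,38 \right)} + K{\left(3 \right)} = \left(45 \cdot 38 + 69 \cdot 37\right) + 16 = \left(1710 + 2553\right) + 16 = 4263 + 16 = 4279$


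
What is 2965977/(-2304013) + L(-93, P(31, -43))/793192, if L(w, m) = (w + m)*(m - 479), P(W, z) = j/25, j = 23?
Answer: -175872099621681/142775365585625 ≈ -1.2318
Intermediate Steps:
P(W, z) = 23/25
L(w, m) = (-479 + m)*(m + w) (L(w, m) = (m + w)*(-479 + m) = (-479 + m)*(m + w))
2965977/(-2304013) + L(-93, P(31, -43))/793192 = 2965977/(-2304013) + ((23/25)**2 - 479*23/25 - 479*(-93) + (23/25)*(-93))/793192 = 2965977*(-1/2304013) + (529/625 - 11017/25 + 44547 - 2139/25)*(1/793192) = -2965977/2304013 + (27513504/625)*(1/793192) = -2965977/2304013 + 3439188/61968125 = -175872099621681/142775365585625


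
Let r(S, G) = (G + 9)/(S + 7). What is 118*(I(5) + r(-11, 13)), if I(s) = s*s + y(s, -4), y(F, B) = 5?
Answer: 2891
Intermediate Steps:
r(S, G) = (9 + G)/(7 + S)
I(s) = 5 + s² (I(s) = s*s + 5 = s² + 5 = 5 + s²)
118*(I(5) + r(-11, 13)) = 118*((5 + 5²) + (9 + 13)/(7 - 11)) = 118*((5 + 25) + 22/(-4)) = 118*(30 - ¼*22) = 118*(30 - 11/2) = 118*(49/2) = 2891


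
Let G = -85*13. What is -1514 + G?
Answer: -2619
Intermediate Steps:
G = -1105
-1514 + G = -1514 - 1105 = -2619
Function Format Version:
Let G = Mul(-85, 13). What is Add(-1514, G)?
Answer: -2619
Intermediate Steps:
G = -1105
Add(-1514, G) = Add(-1514, -1105) = -2619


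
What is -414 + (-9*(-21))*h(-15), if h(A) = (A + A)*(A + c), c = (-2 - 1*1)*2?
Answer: 118656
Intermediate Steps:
c = -6 (c = (-2 - 1)*2 = -3*2 = -6)
h(A) = 2*A*(-6 + A) (h(A) = (A + A)*(A - 6) = (2*A)*(-6 + A) = 2*A*(-6 + A))
-414 + (-9*(-21))*h(-15) = -414 + (-9*(-21))*(2*(-15)*(-6 - 15)) = -414 + 189*(2*(-15)*(-21)) = -414 + 189*630 = -414 + 119070 = 118656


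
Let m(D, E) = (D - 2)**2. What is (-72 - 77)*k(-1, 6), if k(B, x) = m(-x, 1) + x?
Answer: -10430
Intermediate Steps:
m(D, E) = (-2 + D)**2
k(B, x) = x + (-2 - x)**2 (k(B, x) = (-2 - x)**2 + x = x + (-2 - x)**2)
(-72 - 77)*k(-1, 6) = (-72 - 77)*(6 + (2 + 6)**2) = -149*(6 + 8**2) = -149*(6 + 64) = -149*70 = -10430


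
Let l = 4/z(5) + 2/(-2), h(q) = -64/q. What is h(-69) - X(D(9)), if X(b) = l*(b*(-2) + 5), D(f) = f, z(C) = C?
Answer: -577/345 ≈ -1.6725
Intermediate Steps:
l = -⅕ (l = 4/5 + 2/(-2) = 4*(⅕) + 2*(-½) = ⅘ - 1 = -⅕ ≈ -0.20000)
X(b) = -1 + 2*b/5 (X(b) = -(b*(-2) + 5)/5 = -(-2*b + 5)/5 = -(5 - 2*b)/5 = -1 + 2*b/5)
h(-69) - X(D(9)) = -64/(-69) - (-1 + (⅖)*9) = -64*(-1/69) - (-1 + 18/5) = 64/69 - 1*13/5 = 64/69 - 13/5 = -577/345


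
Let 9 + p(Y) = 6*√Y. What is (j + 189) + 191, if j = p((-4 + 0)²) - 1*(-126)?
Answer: 521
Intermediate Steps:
p(Y) = -9 + 6*√Y
j = 141 (j = (-9 + 6*√((-4 + 0)²)) - 1*(-126) = (-9 + 6*√((-4)²)) + 126 = (-9 + 6*√16) + 126 = (-9 + 6*4) + 126 = (-9 + 24) + 126 = 15 + 126 = 141)
(j + 189) + 191 = (141 + 189) + 191 = 330 + 191 = 521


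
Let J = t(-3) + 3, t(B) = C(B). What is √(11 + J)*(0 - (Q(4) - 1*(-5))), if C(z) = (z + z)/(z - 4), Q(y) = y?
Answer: -18*√182/7 ≈ -34.690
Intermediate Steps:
C(z) = 2*z/(-4 + z) (C(z) = (2*z)/(-4 + z) = 2*z/(-4 + z))
t(B) = 2*B/(-4 + B)
J = 27/7 (J = 2*(-3)/(-4 - 3) + 3 = 2*(-3)/(-7) + 3 = 2*(-3)*(-⅐) + 3 = 6/7 + 3 = 27/7 ≈ 3.8571)
√(11 + J)*(0 - (Q(4) - 1*(-5))) = √(11 + 27/7)*(0 - (4 - 1*(-5))) = √(104/7)*(0 - (4 + 5)) = (2*√182/7)*(0 - 1*9) = (2*√182/7)*(0 - 9) = (2*√182/7)*(-9) = -18*√182/7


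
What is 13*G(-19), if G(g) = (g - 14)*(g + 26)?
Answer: -3003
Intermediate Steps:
G(g) = (-14 + g)*(26 + g)
13*G(-19) = 13*(-364 + (-19)² + 12*(-19)) = 13*(-364 + 361 - 228) = 13*(-231) = -3003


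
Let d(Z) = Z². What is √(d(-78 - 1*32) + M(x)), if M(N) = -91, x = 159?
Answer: √12009 ≈ 109.59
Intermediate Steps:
√(d(-78 - 1*32) + M(x)) = √((-78 - 1*32)² - 91) = √((-78 - 32)² - 91) = √((-110)² - 91) = √(12100 - 91) = √12009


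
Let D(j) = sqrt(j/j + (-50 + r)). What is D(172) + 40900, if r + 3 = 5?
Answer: 40900 + I*sqrt(47) ≈ 40900.0 + 6.8557*I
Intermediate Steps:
r = 2 (r = -3 + 5 = 2)
D(j) = I*sqrt(47) (D(j) = sqrt(j/j + (-50 + 2)) = sqrt(1 - 48) = sqrt(-47) = I*sqrt(47))
D(172) + 40900 = I*sqrt(47) + 40900 = 40900 + I*sqrt(47)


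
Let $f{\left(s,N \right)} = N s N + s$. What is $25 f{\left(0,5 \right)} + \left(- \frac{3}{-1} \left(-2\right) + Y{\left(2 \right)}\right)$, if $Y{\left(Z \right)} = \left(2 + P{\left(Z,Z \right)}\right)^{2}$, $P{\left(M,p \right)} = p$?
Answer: $10$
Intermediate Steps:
$Y{\left(Z \right)} = \left(2 + Z\right)^{2}$
$f{\left(s,N \right)} = s + s N^{2}$ ($f{\left(s,N \right)} = s N^{2} + s = s + s N^{2}$)
$25 f{\left(0,5 \right)} + \left(- \frac{3}{-1} \left(-2\right) + Y{\left(2 \right)}\right) = 25 \cdot 0 \left(1 + 5^{2}\right) + \left(- \frac{3}{-1} \left(-2\right) + \left(2 + 2\right)^{2}\right) = 25 \cdot 0 \left(1 + 25\right) + \left(\left(-3\right) \left(-1\right) \left(-2\right) + 4^{2}\right) = 25 \cdot 0 \cdot 26 + \left(3 \left(-2\right) + 16\right) = 25 \cdot 0 + \left(-6 + 16\right) = 0 + 10 = 10$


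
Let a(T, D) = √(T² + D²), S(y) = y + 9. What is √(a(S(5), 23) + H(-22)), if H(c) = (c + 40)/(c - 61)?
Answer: √(-1494 + 34445*√29)/83 ≈ 5.1681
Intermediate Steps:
S(y) = 9 + y
H(c) = (40 + c)/(-61 + c)
a(T, D) = √(D² + T²)
√(a(S(5), 23) + H(-22)) = √(√(23² + (9 + 5)²) + (40 - 22)/(-61 - 22)) = √(√(529 + 14²) + 18/(-83)) = √(√(529 + 196) - 1/83*18) = √(√725 - 18/83) = √(5*√29 - 18/83) = √(-18/83 + 5*√29)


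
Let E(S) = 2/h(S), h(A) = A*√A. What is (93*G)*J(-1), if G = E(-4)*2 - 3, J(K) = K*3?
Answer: 837 - 279*I/2 ≈ 837.0 - 139.5*I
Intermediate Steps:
h(A) = A^(3/2)
J(K) = 3*K
E(S) = 2/S^(3/2) (E(S) = 2/(S^(3/2)) = 2/S^(3/2))
G = -3 + I/2 (G = (2/(-4)^(3/2))*2 - 3 = (2*(I/8))*2 - 3 = (I/4)*2 - 3 = I/2 - 3 = -3 + I/2 ≈ -3.0 + 0.5*I)
(93*G)*J(-1) = (93*(-3 + I/2))*(3*(-1)) = (-279 + 93*I/2)*(-3) = 837 - 279*I/2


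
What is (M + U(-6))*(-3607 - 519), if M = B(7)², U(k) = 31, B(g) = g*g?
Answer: -10034432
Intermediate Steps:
B(g) = g²
M = 2401 (M = (7²)² = 49² = 2401)
(M + U(-6))*(-3607 - 519) = (2401 + 31)*(-3607 - 519) = 2432*(-4126) = -10034432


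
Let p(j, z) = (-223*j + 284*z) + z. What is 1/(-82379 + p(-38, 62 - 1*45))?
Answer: -1/69060 ≈ -1.4480e-5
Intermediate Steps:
p(j, z) = -223*j + 285*z
1/(-82379 + p(-38, 62 - 1*45)) = 1/(-82379 + (-223*(-38) + 285*(62 - 1*45))) = 1/(-82379 + (8474 + 285*(62 - 45))) = 1/(-82379 + (8474 + 285*17)) = 1/(-82379 + (8474 + 4845)) = 1/(-82379 + 13319) = 1/(-69060) = -1/69060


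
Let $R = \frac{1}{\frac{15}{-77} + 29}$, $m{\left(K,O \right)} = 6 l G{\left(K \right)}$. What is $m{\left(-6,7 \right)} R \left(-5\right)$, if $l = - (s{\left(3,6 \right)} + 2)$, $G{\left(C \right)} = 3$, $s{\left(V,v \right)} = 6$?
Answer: $\frac{27720}{1109} \approx 24.995$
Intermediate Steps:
$l = -8$ ($l = - (6 + 2) = \left(-1\right) 8 = -8$)
$m{\left(K,O \right)} = -144$ ($m{\left(K,O \right)} = 6 \left(-8\right) 3 = \left(-48\right) 3 = -144$)
$R = \frac{77}{2218}$ ($R = \frac{1}{15 \left(- \frac{1}{77}\right) + 29} = \frac{1}{- \frac{15}{77} + 29} = \frac{1}{\frac{2218}{77}} = \frac{77}{2218} \approx 0.034716$)
$m{\left(-6,7 \right)} R \left(-5\right) = - 144 \cdot \frac{77}{2218} \left(-5\right) = \left(-144\right) \left(- \frac{385}{2218}\right) = \frac{27720}{1109}$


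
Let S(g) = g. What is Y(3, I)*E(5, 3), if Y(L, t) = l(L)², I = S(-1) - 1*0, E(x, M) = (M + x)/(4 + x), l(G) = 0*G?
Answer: 0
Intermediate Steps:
l(G) = 0
E(x, M) = (M + x)/(4 + x)
I = -1 (I = -1 - 1*0 = -1 + 0 = -1)
Y(L, t) = 0 (Y(L, t) = 0² = 0)
Y(3, I)*E(5, 3) = 0*((3 + 5)/(4 + 5)) = 0*(8/9) = 0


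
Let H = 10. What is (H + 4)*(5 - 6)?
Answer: -14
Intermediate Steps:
(H + 4)*(5 - 6) = (10 + 4)*(5 - 6) = 14*(-1) = -14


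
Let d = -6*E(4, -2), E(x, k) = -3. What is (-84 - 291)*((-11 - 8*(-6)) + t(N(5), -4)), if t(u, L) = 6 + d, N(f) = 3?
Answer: -22875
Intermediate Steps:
d = 18 (d = -6*(-3) = 18)
t(u, L) = 24 (t(u, L) = 6 + 18 = 24)
(-84 - 291)*((-11 - 8*(-6)) + t(N(5), -4)) = (-84 - 291)*((-11 - 8*(-6)) + 24) = -375*((-11 + 48) + 24) = -375*(37 + 24) = -375*61 = -22875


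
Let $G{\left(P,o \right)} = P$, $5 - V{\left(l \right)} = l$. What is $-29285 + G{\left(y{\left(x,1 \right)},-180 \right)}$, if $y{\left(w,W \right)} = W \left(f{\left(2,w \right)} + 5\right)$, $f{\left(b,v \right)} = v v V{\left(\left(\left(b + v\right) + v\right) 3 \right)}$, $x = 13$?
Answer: $-42631$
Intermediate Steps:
$V{\left(l \right)} = 5 - l$
$f{\left(b,v \right)} = v^{2} \left(5 - 6 v - 3 b\right)$ ($f{\left(b,v \right)} = v v \left(5 - \left(\left(b + v\right) + v\right) 3\right) = v^{2} \left(5 - \left(b + 2 v\right) 3\right) = v^{2} \left(5 - \left(3 b + 6 v\right)\right) = v^{2} \left(5 - 6 v - 3 b\right)$)
$y{\left(w,W \right)} = W \left(5 + w^{2} \left(-1 - 6 w\right)\right)$ ($y{\left(w,W \right)} = W \left(w^{2} \left(5 - 6 w - 6\right) + 5\right) = W \left(w^{2} \left(-1 - 6 w\right) + 5\right) = W \left(5 + w^{2} \left(-1 - 6 w\right)\right)$)
$-29285 + G{\left(y{\left(x,1 \right)},-180 \right)} = -29285 + 1 \left(5 - 13^{2} - 6 \cdot 13^{3}\right) = -29285 + 1 \left(5 - 169 - 13182\right) = -29285 + 1 \left(-13346\right) = -29285 - 13346 = -42631$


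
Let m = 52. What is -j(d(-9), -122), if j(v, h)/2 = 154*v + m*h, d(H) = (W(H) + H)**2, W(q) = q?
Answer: -87104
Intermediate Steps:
d(H) = 4*H**2 (d(H) = (H + H)**2 = (2*H)**2 = 4*H**2)
j(v, h) = 104*h + 308*v (j(v, h) = 2*(154*v + 52*h) = 2*(52*h + 154*v) = 104*h + 308*v)
-j(d(-9), -122) = -(104*(-122) + 308*(4*(-9)**2)) = -(-12688 + 308*(4*81)) = -(-12688 + 308*324) = -(-12688 + 99792) = -1*87104 = -87104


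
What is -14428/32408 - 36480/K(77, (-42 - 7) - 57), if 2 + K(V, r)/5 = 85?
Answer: -59411573/672466 ≈ -88.349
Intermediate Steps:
K(V, r) = 415 (K(V, r) = -10 + 5*85 = -10 + 425 = 415)
-14428/32408 - 36480/K(77, (-42 - 7) - 57) = -14428/32408 - 36480/415 = -14428*1/32408 - 36480*1/415 = -3607/8102 - 7296/83 = -59411573/672466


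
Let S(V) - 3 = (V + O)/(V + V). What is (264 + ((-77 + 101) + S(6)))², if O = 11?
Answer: 12313081/144 ≈ 85508.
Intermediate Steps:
S(V) = 3 + (11 + V)/(2*V) (S(V) = 3 + (V + 11)/(V + V) = 3 + (11 + V)/((2*V)) = 3 + (11 + V)*(1/(2*V)) = 3 + (11 + V)/(2*V))
(264 + ((-77 + 101) + S(6)))² = (264 + ((-77 + 101) + (½)*(11 + 7*6)/6))² = (264 + (24 + (½)*(⅙)*(11 + 42)))² = (264 + (24 + (½)*(⅙)*53))² = (264 + (24 + 53/12))² = (264 + 341/12)² = (3509/12)² = 12313081/144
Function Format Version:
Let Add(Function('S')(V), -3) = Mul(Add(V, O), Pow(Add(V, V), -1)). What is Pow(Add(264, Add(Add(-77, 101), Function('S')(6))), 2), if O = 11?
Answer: Rational(12313081, 144) ≈ 85508.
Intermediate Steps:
Function('S')(V) = Add(3, Mul(Rational(1, 2), Pow(V, -1), Add(11, V))) (Function('S')(V) = Add(3, Mul(Add(V, 11), Pow(Add(V, V), -1))) = Add(3, Mul(Add(11, V), Pow(Mul(2, V), -1))) = Add(3, Mul(Add(11, V), Mul(Rational(1, 2), Pow(V, -1)))) = Add(3, Mul(Rational(1, 2), Pow(V, -1), Add(11, V))))
Pow(Add(264, Add(Add(-77, 101), Function('S')(6))), 2) = Pow(Add(264, Add(Add(-77, 101), Mul(Rational(1, 2), Pow(6, -1), Add(11, Mul(7, 6))))), 2) = Pow(Add(264, Add(24, Mul(Rational(1, 2), Rational(1, 6), Add(11, 42)))), 2) = Pow(Add(264, Add(24, Mul(Rational(1, 2), Rational(1, 6), 53))), 2) = Pow(Add(264, Add(24, Rational(53, 12))), 2) = Pow(Add(264, Rational(341, 12)), 2) = Pow(Rational(3509, 12), 2) = Rational(12313081, 144)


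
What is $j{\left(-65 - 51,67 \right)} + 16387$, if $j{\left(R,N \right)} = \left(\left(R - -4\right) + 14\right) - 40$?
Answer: $16249$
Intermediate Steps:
$j{\left(R,N \right)} = -22 + R$ ($j{\left(R,N \right)} = \left(\left(R + 4\right) + 14\right) - 40 = \left(\left(4 + R\right) + 14\right) - 40 = \left(18 + R\right) - 40 = -22 + R$)
$j{\left(-65 - 51,67 \right)} + 16387 = \left(-22 - 116\right) + 16387 = -138 + 16387 = 16249$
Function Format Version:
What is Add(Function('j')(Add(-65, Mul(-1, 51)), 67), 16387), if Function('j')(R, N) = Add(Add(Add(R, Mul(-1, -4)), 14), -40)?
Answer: 16249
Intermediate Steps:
Function('j')(R, N) = Add(-22, R) (Function('j')(R, N) = Add(Add(Add(R, 4), 14), -40) = Add(Add(Add(4, R), 14), -40) = Add(Add(18, R), -40) = Add(-22, R))
Add(Function('j')(Add(-65, Mul(-1, 51)), 67), 16387) = Add(Add(-22, Add(-65, Mul(-1, 51))), 16387) = Add(Add(-22, Add(-65, -51)), 16387) = Add(Add(-22, -116), 16387) = Add(-138, 16387) = 16249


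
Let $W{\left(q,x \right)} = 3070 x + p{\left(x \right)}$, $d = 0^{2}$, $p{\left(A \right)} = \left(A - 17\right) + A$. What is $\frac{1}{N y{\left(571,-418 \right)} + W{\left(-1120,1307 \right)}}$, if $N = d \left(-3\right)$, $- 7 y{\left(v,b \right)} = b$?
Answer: $\frac{1}{4015087} \approx 2.4906 \cdot 10^{-7}$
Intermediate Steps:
$y{\left(v,b \right)} = - \frac{b}{7}$
$p{\left(A \right)} = -17 + 2 A$ ($p{\left(A \right)} = \left(-17 + A\right) + A = -17 + 2 A$)
$d = 0$
$W{\left(q,x \right)} = -17 + 3072 x$ ($W{\left(q,x \right)} = 3070 x + \left(-17 + 2 x\right) = -17 + 3072 x$)
$N = 0$ ($N = 0 \left(-3\right) = 0$)
$\frac{1}{N y{\left(571,-418 \right)} + W{\left(-1120,1307 \right)}} = \frac{1}{0 \left(\left(- \frac{1}{7}\right) \left(-418\right)\right) + \left(-17 + 3072 \cdot 1307\right)} = \frac{1}{0 \cdot \frac{418}{7} + \left(-17 + 4015104\right)} = \frac{1}{0 + 4015087} = \frac{1}{4015087}$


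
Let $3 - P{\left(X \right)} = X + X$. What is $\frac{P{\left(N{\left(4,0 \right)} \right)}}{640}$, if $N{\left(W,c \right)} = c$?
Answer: $\frac{3}{640} \approx 0.0046875$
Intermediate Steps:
$P{\left(X \right)} = 3 - 2 X$ ($P{\left(X \right)} = 3 - \left(X + X\right) = 3 - 2 X$)
$\frac{P{\left(N{\left(4,0 \right)} \right)}}{640} = \frac{3 - 0}{640} = \left(3 + 0\right) \frac{1}{640} = 3 \cdot \frac{1}{640} = \frac{3}{640}$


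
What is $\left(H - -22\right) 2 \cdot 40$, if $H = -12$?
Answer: $800$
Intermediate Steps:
$\left(H - -22\right) 2 \cdot 40 = \left(-12 - -22\right) 2 \cdot 40 = \left(-12 + 22\right) 2 \cdot 40 = 10 \cdot 2 \cdot 40 = 20 \cdot 40 = 800$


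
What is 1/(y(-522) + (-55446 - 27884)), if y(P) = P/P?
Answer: -1/83329 ≈ -1.2001e-5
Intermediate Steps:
y(P) = 1
1/(y(-522) + (-55446 - 27884)) = 1/(1 + (-55446 - 27884)) = 1/(1 - 83330) = 1/(-83329) = -1/83329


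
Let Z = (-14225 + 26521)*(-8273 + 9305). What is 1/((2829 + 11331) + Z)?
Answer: 1/12703632 ≈ 7.8718e-8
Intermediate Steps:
Z = 12689472 (Z = 12296*1032 = 12689472)
1/((2829 + 11331) + Z) = 1/((2829 + 11331) + 12689472) = 1/(14160 + 12689472) = 1/12703632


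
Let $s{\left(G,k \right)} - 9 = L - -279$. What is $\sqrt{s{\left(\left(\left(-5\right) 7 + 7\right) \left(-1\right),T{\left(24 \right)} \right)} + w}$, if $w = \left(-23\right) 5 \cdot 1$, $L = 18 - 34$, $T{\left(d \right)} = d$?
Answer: $\sqrt{157} \approx 12.53$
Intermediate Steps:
$L = -16$
$w = -115$ ($w = \left(-115\right) 1 = -115$)
$s{\left(G,k \right)} = 272$ ($s{\left(G,k \right)} = 9 - -263 = 9 + \left(-16 + 279\right) = 9 + 263 = 272$)
$\sqrt{s{\left(\left(\left(-5\right) 7 + 7\right) \left(-1\right),T{\left(24 \right)} \right)} + w} = \sqrt{272 - 115} = \sqrt{157}$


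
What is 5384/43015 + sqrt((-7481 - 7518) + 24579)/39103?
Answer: 5384/43015 + 2*sqrt(2395)/39103 ≈ 0.12767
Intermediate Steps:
5384/43015 + sqrt((-7481 - 7518) + 24579)/39103 = 5384*(1/43015) + sqrt(-14999 + 24579)*(1/39103) = 5384/43015 + sqrt(9580)*(1/39103) = 5384/43015 + (2*sqrt(2395))*(1/39103) = 5384/43015 + 2*sqrt(2395)/39103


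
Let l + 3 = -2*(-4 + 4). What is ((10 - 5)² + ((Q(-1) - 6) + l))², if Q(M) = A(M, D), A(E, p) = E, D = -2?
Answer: 225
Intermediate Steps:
l = -3 (l = -3 - 2*(-4 + 4) = -3 - 2*0 = -3 + 0 = -3)
Q(M) = M
((10 - 5)² + ((Q(-1) - 6) + l))² = ((10 - 5)² + ((-1 - 6) - 3))² = (5² + (-7 - 3))² = (25 - 10)² = 15² = 225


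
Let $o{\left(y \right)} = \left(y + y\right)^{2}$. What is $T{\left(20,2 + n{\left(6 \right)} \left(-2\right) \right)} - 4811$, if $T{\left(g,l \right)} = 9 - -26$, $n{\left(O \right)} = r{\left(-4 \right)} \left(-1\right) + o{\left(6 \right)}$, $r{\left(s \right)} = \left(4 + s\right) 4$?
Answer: $-4776$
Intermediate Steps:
$r{\left(s \right)} = 16 + 4 s$
$o{\left(y \right)} = 4 y^{2}$ ($o{\left(y \right)} = \left(2 y\right)^{2} = 4 y^{2}$)
$n{\left(O \right)} = 144$ ($n{\left(O \right)} = \left(16 + 4 \left(-4\right)\right) \left(-1\right) + 4 \cdot 6^{2} = \left(16 - 16\right) \left(-1\right) + 4 \cdot 36 = 0 \left(-1\right) + 144 = 0 + 144 = 144$)
$T{\left(g,l \right)} = 35$ ($T{\left(g,l \right)} = 9 + 26 = 35$)
$T{\left(20,2 + n{\left(6 \right)} \left(-2\right) \right)} - 4811 = 35 - 4811 = -4776$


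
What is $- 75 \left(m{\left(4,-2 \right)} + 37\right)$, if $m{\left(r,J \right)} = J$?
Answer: $-2625$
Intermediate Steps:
$- 75 \left(m{\left(4,-2 \right)} + 37\right) = - 75 \left(-2 + 37\right) = \left(-75\right) 35 = -2625$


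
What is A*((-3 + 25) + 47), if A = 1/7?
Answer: 69/7 ≈ 9.8571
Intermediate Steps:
A = ⅐ ≈ 0.14286
A*((-3 + 25) + 47) = ((-3 + 25) + 47)/7 = (22 + 47)/7 = (⅐)*69 = 69/7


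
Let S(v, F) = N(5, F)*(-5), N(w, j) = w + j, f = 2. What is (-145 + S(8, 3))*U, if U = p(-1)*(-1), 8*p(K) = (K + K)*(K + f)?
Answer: -185/4 ≈ -46.250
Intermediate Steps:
p(K) = K*(2 + K)/4 (p(K) = ((K + K)*(K + 2))/8 = ((2*K)*(2 + K))/8 = (2*K*(2 + K))/8 = K*(2 + K)/4)
N(w, j) = j + w
U = ¼ (U = ((¼)*(-1)*(2 - 1))*(-1) = ((¼)*(-1)*1)*(-1) = -¼*(-1) = ¼ ≈ 0.25000)
S(v, F) = -25 - 5*F (S(v, F) = (F + 5)*(-5) = (5 + F)*(-5) = -25 - 5*F)
(-145 + S(8, 3))*U = (-145 + (-25 - 5*3))*(¼) = (-145 + (-25 - 15))*(¼) = (-145 - 40)*(¼) = -185*¼ = -185/4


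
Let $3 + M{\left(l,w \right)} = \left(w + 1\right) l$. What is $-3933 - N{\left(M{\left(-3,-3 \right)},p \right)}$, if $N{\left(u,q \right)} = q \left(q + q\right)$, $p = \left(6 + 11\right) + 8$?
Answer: $-5183$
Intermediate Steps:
$p = 25$ ($p = 17 + 8 = 25$)
$M{\left(l,w \right)} = -3 + l \left(1 + w\right)$ ($M{\left(l,w \right)} = -3 + \left(w + 1\right) l = -3 + \left(1 + w\right) l = -3 + l \left(1 + w\right)$)
$N{\left(u,q \right)} = 2 q^{2}$ ($N{\left(u,q \right)} = q 2 q = 2 q^{2}$)
$-3933 - N{\left(M{\left(-3,-3 \right)},p \right)} = -3933 - 2 \cdot 25^{2} = -3933 - 2 \cdot 625 = -3933 - 1250 = -5183$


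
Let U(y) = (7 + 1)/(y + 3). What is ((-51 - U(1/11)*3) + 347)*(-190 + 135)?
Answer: -269500/17 ≈ -15853.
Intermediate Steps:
U(y) = 8/(3 + y)
((-51 - U(1/11)*3) + 347)*(-190 + 135) = ((-51 - 8/(3 + 1/11)*3) + 347)*(-190 + 135) = ((-51 - 8/(3 + 1/11)*3) + 347)*(-55) = ((-51 - 8/(34/11)*3) + 347)*(-55) = ((-51 - 8*(11/34)*3) + 347)*(-55) = ((-51 - 44*3/17) + 347)*(-55) = ((-51 - 1*132/17) + 347)*(-55) = ((-51 - 132/17) + 347)*(-55) = (-999/17 + 347)*(-55) = (4900/17)*(-55) = -269500/17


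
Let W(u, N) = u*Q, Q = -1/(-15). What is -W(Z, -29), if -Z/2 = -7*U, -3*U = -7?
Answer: -98/45 ≈ -2.1778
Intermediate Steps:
U = 7/3 (U = -⅓*(-7) = 7/3 ≈ 2.3333)
Q = 1/15 (Q = -1*(-1/15) = 1/15 ≈ 0.066667)
Z = 98/3 (Z = -(-14)*7/3 = -2*(-49/3) = 98/3 ≈ 32.667)
W(u, N) = u/15 (W(u, N) = u*(1/15) = u/15)
-W(Z, -29) = -98/(15*3) = -1*98/45 = -98/45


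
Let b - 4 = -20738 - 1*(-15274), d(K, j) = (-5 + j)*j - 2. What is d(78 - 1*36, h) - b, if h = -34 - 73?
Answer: 17442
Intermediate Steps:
h = -107
d(K, j) = -2 + j*(-5 + j) (d(K, j) = j*(-5 + j) - 2 = -2 + j*(-5 + j))
b = -5460 (b = 4 + (-20738 - 1*(-15274)) = 4 + (-20738 + 15274) = 4 - 5464 = -5460)
d(78 - 1*36, h) - b = (-2 + (-107)² - 5*(-107)) - 1*(-5460) = (-2 + 11449 + 535) + 5460 = 11982 + 5460 = 17442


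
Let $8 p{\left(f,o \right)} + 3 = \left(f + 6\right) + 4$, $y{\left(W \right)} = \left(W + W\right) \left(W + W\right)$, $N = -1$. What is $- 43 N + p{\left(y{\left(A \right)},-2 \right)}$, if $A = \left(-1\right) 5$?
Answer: $\frac{451}{8} \approx 56.375$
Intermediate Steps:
$A = -5$
$y{\left(W \right)} = 4 W^{2}$ ($y{\left(W \right)} = 2 W 2 W = 4 W^{2}$)
$p{\left(f,o \right)} = \frac{7}{8} + \frac{f}{8}$ ($p{\left(f,o \right)} = - \frac{3}{8} + \frac{\left(f + 6\right) + 4}{8} = - \frac{3}{8} + \frac{\left(6 + f\right) + 4}{8} = - \frac{3}{8} + \frac{10 + f}{8} = - \frac{3}{8} + \left(\frac{5}{4} + \frac{f}{8}\right) = \frac{7}{8} + \frac{f}{8}$)
$- 43 N + p{\left(y{\left(A \right)},-2 \right)} = \left(-43\right) \left(-1\right) + \left(\frac{7}{8} + \frac{4 \left(-5\right)^{2}}{8}\right) = 43 + \left(\frac{7}{8} + \frac{4 \cdot 25}{8}\right) = 43 + \left(\frac{7}{8} + \frac{1}{8} \cdot 100\right) = 43 + \left(\frac{7}{8} + \frac{25}{2}\right) = 43 + \frac{107}{8} = \frac{451}{8}$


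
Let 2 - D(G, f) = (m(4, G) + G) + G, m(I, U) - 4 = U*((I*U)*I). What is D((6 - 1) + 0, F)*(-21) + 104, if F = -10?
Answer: 8756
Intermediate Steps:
m(I, U) = 4 + I**2*U**2 (m(I, U) = 4 + U*((I*U)*I) = 4 + U*(U*I**2) = 4 + I**2*U**2)
D(G, f) = -2 - 16*G**2 - 2*G (D(G, f) = 2 - (((4 + 4**2*G**2) + G) + G) = 2 - (((4 + 16*G**2) + G) + G) = 2 - ((4 + G + 16*G**2) + G) = 2 - (4 + 2*G + 16*G**2) = 2 + (-4 - 16*G**2 - 2*G) = -2 - 16*G**2 - 2*G)
D((6 - 1) + 0, F)*(-21) + 104 = (-2 - 16*((6 - 1) + 0)**2 - 2*((6 - 1) + 0))*(-21) + 104 = (-2 - 16*(5 + 0)**2 - 2*(5 + 0))*(-21) + 104 = (-2 - 16*5**2 - 2*5)*(-21) + 104 = (-2 - 16*25 - 10)*(-21) + 104 = (-2 - 400 - 10)*(-21) + 104 = -412*(-21) + 104 = 8652 + 104 = 8756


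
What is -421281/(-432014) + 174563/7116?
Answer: 39205747739/1537105812 ≈ 25.506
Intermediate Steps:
-421281/(-432014) + 174563/7116 = -421281*(-1/432014) + 174563*(1/7116) = 421281/432014 + 174563/7116 = 39205747739/1537105812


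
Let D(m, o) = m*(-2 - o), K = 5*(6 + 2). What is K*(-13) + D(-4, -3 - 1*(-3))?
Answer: -512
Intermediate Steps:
K = 40 (K = 5*8 = 40)
K*(-13) + D(-4, -3 - 1*(-3)) = 40*(-13) - 1*(-4)*(2 + (-3 - 1*(-3))) = -520 - 1*(-4)*(2 + (-3 + 3)) = -520 - 1*(-4)*(2 + 0) = -520 - 1*(-4)*2 = -520 + 8 = -512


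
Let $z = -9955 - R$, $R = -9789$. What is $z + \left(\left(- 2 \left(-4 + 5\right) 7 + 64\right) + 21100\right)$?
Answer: $20984$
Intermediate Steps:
$z = -166$ ($z = -9955 - -9789 = -9955 + 9789 = -166$)
$z + \left(\left(- 2 \left(-4 + 5\right) 7 + 64\right) + 21100\right) = -166 + \left(\left(- 2 \left(-4 + 5\right) 7 + 64\right) + 21100\right) = -166 + \left(\left(\left(-2\right) 1 \cdot 7 + 64\right) + 21100\right) = -166 + \left(\left(\left(-2\right) 7 + 64\right) + 21100\right) = -166 + \left(\left(-14 + 64\right) + 21100\right) = -166 + \left(50 + 21100\right) = -166 + 21150 = 20984$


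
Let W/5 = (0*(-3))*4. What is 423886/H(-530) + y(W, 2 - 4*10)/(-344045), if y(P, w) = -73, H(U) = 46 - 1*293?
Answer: -11218141603/6536855 ≈ -1716.1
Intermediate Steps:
W = 0 (W = 5*((0*(-3))*4) = 5*(0*4) = 5*0 = 0)
H(U) = -247 (H(U) = 46 - 293 = -247)
423886/H(-530) + y(W, 2 - 4*10)/(-344045) = 423886/(-247) - 73/(-344045) = 423886*(-1/247) - 73*(-1/344045) = -423886/247 + 73/344045 = -11218141603/6536855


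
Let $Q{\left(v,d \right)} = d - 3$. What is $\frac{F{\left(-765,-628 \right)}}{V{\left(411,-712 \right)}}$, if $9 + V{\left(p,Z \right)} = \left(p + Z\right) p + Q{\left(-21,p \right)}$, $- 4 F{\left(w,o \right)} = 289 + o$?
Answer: $- \frac{113}{164416} \approx -0.00068728$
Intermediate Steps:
$F{\left(w,o \right)} = - \frac{289}{4} - \frac{o}{4}$ ($F{\left(w,o \right)} = - \frac{289 + o}{4} = - \frac{289}{4} - \frac{o}{4}$)
$Q{\left(v,d \right)} = -3 + d$
$V{\left(p,Z \right)} = -12 + p + p \left(Z + p\right)$ ($V{\left(p,Z \right)} = -9 + \left(\left(p + Z\right) p + \left(-3 + p\right)\right) = -9 + \left(\left(Z + p\right) p + \left(-3 + p\right)\right) = -9 + \left(p \left(Z + p\right) + \left(-3 + p\right)\right) = -9 + \left(-3 + p + p \left(Z + p\right)\right) = -12 + p + p \left(Z + p\right)$)
$\frac{F{\left(-765,-628 \right)}}{V{\left(411,-712 \right)}} = \frac{- \frac{289}{4} - -157}{-12 + 411 + 411^{2} - 292632} = \frac{- \frac{289}{4} + 157}{-12 + 411 + 168921 - 292632} = \frac{339}{4 \left(-123312\right)} = \frac{339}{4} \left(- \frac{1}{123312}\right) = - \frac{113}{164416}$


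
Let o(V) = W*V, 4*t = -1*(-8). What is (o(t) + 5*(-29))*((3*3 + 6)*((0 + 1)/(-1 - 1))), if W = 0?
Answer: 2175/2 ≈ 1087.5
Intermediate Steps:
t = 2 (t = (-1*(-8))/4 = (¼)*8 = 2)
o(V) = 0 (o(V) = 0*V = 0)
(o(t) + 5*(-29))*((3*3 + 6)*((0 + 1)/(-1 - 1))) = (0 + 5*(-29))*((3*3 + 6)*((0 + 1)/(-1 - 1))) = (0 - 145)*((9 + 6)*(1/(-2))) = -2175*1*(-½) = -2175*(-1)/2 = -145*(-15/2) = 2175/2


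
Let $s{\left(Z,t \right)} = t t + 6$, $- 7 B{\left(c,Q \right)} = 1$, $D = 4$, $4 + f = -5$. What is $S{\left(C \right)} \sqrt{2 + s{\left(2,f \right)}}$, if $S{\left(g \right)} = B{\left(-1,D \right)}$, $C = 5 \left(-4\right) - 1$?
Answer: $- \frac{\sqrt{89}}{7} \approx -1.3477$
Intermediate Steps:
$f = -9$ ($f = -4 - 5 = -9$)
$B{\left(c,Q \right)} = - \frac{1}{7}$ ($B{\left(c,Q \right)} = \left(- \frac{1}{7}\right) 1 = - \frac{1}{7}$)
$s{\left(Z,t \right)} = 6 + t^{2}$ ($s{\left(Z,t \right)} = t^{2} + 6 = 6 + t^{2}$)
$C = -21$ ($C = -20 - 1 = -21$)
$S{\left(g \right)} = - \frac{1}{7}$
$S{\left(C \right)} \sqrt{2 + s{\left(2,f \right)}} = - \frac{\sqrt{2 + \left(6 + \left(-9\right)^{2}\right)}}{7} = - \frac{\sqrt{2 + \left(6 + 81\right)}}{7} = - \frac{\sqrt{2 + 87}}{7} = - \frac{\sqrt{89}}{7}$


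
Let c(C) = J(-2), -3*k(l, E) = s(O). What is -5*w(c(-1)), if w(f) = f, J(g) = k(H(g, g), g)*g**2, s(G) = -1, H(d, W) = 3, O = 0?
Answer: -20/3 ≈ -6.6667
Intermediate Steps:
k(l, E) = 1/3 (k(l, E) = -1/3*(-1) = 1/3)
J(g) = g**2/3
c(C) = 4/3 (c(C) = (1/3)*(-2)**2 = (1/3)*4 = 4/3)
-5*w(c(-1)) = -5*4/3 = -20/3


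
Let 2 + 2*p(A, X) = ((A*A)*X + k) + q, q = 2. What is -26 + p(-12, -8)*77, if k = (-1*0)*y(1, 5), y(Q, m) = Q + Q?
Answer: -44378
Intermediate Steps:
y(Q, m) = 2*Q
k = 0 (k = (-1*0)*(2*1) = 0*2 = 0)
p(A, X) = X*A²/2 (p(A, X) = -1 + (((A*A)*X + 0) + 2)/2 = -1 + ((A²*X + 0) + 2)/2 = -1 + ((X*A² + 0) + 2)/2 = -1 + (X*A² + 2)/2 = -1 + (2 + X*A²)/2 = -1 + (1 + X*A²/2) = X*A²/2)
-26 + p(-12, -8)*77 = -26 + ((½)*(-8)*(-12)²)*77 = -26 + ((½)*(-8)*144)*77 = -26 - 576*77 = -26 - 44352 = -44378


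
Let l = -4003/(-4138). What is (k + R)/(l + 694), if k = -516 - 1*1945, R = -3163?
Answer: -23272112/2875775 ≈ -8.0925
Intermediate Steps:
l = 4003/4138 (l = -4003*(-1/4138) = 4003/4138 ≈ 0.96738)
k = -2461 (k = -516 - 1945 = -2461)
(k + R)/(l + 694) = (-2461 - 3163)/(4003/4138 + 694) = -5624/2875775/4138 = -5624*4138/2875775 = -23272112/2875775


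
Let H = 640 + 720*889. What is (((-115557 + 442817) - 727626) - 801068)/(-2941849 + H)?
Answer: 400478/767043 ≈ 0.52211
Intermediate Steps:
H = 640720 (H = 640 + 640080 = 640720)
(((-115557 + 442817) - 727626) - 801068)/(-2941849 + H) = (((-115557 + 442817) - 727626) - 801068)/(-2941849 + 640720) = ((327260 - 727626) - 801068)/(-2301129) = (-400366 - 801068)*(-1/2301129) = -1201434*(-1/2301129) = 400478/767043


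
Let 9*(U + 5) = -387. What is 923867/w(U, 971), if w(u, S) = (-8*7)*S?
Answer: -131981/7768 ≈ -16.990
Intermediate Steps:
U = -48 (U = -5 + (⅑)*(-387) = -5 - 43 = -48)
w(u, S) = -56*S
923867/w(U, 971) = 923867/((-56*971)) = 923867/(-54376) = 923867*(-1/54376) = -131981/7768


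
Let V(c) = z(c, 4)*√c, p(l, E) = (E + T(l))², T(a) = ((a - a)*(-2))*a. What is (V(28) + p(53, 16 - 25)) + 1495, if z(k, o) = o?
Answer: 1576 + 8*√7 ≈ 1597.2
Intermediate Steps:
T(a) = 0 (T(a) = (0*(-2))*a = 0*a = 0)
p(l, E) = E² (p(l, E) = (E + 0)² = E²)
V(c) = 4*√c
(V(28) + p(53, 16 - 25)) + 1495 = (4*√28 + (16 - 25)²) + 1495 = (4*(2*√7) + (-9)²) + 1495 = (8*√7 + 81) + 1495 = (81 + 8*√7) + 1495 = 1576 + 8*√7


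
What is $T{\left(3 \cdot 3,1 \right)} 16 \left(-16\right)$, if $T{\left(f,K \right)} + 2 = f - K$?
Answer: $-1536$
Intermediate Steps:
$T{\left(f,K \right)} = -2 + f - K$ ($T{\left(f,K \right)} = -2 - \left(K - f\right) = -2 + f - K$)
$T{\left(3 \cdot 3,1 \right)} 16 \left(-16\right) = \left(-2 + 3 \cdot 3 - 1\right) 16 \left(-16\right) = \left(-2 + 9 - 1\right) 16 \left(-16\right) = 6 \cdot 16 \left(-16\right) = 96 \left(-16\right) = -1536$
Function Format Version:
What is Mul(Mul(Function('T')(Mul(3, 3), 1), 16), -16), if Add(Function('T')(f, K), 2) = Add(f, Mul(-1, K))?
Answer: -1536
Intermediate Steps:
Function('T')(f, K) = Add(-2, f, Mul(-1, K)) (Function('T')(f, K) = Add(-2, Add(f, Mul(-1, K))) = Add(-2, f, Mul(-1, K)))
Mul(Mul(Function('T')(Mul(3, 3), 1), 16), -16) = Mul(Mul(Add(-2, Mul(3, 3), Mul(-1, 1)), 16), -16) = Mul(Mul(Add(-2, 9, -1), 16), -16) = Mul(Mul(6, 16), -16) = Mul(96, -16) = -1536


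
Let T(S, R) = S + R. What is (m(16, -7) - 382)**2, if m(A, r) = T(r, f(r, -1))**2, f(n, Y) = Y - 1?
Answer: 90601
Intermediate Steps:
f(n, Y) = -1 + Y
T(S, R) = R + S
m(A, r) = (-2 + r)**2 (m(A, r) = ((-1 - 1) + r)**2 = (-2 + r)**2)
(m(16, -7) - 382)**2 = ((-2 - 7)**2 - 382)**2 = ((-9)**2 - 382)**2 = (81 - 382)**2 = (-301)**2 = 90601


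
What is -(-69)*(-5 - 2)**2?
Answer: 3381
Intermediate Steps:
-(-69)*(-5 - 2)**2 = -(-69)*(-7)**2 = -(-69)*49 = -3*(-1127) = 3381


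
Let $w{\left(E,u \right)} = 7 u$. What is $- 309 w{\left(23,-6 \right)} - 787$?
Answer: $12191$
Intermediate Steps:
$- 309 w{\left(23,-6 \right)} - 787 = - 309 \cdot 7 \left(-6\right) - 787 = \left(-309\right) \left(-42\right) - 787 = 12978 - 787 = 12191$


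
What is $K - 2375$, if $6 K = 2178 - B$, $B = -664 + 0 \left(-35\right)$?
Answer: $- \frac{5704}{3} \approx -1901.3$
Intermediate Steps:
$B = -664$ ($B = -664 + 0 = -664$)
$K = \frac{1421}{3}$ ($K = \frac{2178 - -664}{6} = \frac{2178 + 664}{6} = \frac{1}{6} \cdot 2842 = \frac{1421}{3} \approx 473.67$)
$K - 2375 = \frac{1421}{3} - 2375 = - \frac{5704}{3}$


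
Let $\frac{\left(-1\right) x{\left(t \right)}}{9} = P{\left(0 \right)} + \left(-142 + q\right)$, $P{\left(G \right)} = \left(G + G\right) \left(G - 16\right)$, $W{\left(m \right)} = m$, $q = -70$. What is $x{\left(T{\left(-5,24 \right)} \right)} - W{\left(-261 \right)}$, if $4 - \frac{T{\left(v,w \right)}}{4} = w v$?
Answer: $2169$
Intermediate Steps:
$T{\left(v,w \right)} = 16 - 4 v w$ ($T{\left(v,w \right)} = 16 - 4 w v = 16 - 4 v w$)
$P{\left(G \right)} = 2 G \left(-16 + G\right)$
$x{\left(t \right)} = 1908$ ($x{\left(t \right)} = - 9 \left(2 \cdot 0 \left(-16 + 0\right) - 212\right) = - 9 \left(2 \cdot 0 \left(-16\right) - 212\right) = - 9 \left(0 - 212\right) = \left(-9\right) \left(-212\right) = 1908$)
$x{\left(T{\left(-5,24 \right)} \right)} - W{\left(-261 \right)} = 1908 - -261 = 1908 + 261 = 2169$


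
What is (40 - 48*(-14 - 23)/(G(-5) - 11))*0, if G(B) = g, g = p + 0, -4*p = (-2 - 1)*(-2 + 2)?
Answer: 0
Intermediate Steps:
p = 0 (p = -(-2 - 1)*(-2 + 2)/4 = -(-3)*0/4 = -¼*0 = 0)
g = 0 (g = 0 + 0 = 0)
G(B) = 0
(40 - 48*(-14 - 23)/(G(-5) - 11))*0 = (40 - 48*(-14 - 23)/(0 - 11))*0 = (40 - 48/((-11/(-37))))*0 = (40 - 48/((-11*(-1/37))))*0 = (40 - 48/11/37)*0 = (40 - 48*37/11)*0 = (40 - 1776/11)*0 = -1336/11*0 = 0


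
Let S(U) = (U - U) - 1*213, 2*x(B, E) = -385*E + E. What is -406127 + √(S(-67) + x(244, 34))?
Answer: -406127 + 3*I*√749 ≈ -4.0613e+5 + 82.104*I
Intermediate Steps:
x(B, E) = -192*E (x(B, E) = (-385*E + E)/2 = (-384*E)/2 = -192*E)
S(U) = -213 (S(U) = 0 - 213 = -213)
-406127 + √(S(-67) + x(244, 34)) = -406127 + √(-213 - 192*34) = -406127 + √(-213 - 6528) = -406127 + √(-6741) = -406127 + 3*I*√749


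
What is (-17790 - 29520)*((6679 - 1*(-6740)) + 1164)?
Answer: -689921730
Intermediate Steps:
(-17790 - 29520)*((6679 - 1*(-6740)) + 1164) = -47310*((6679 + 6740) + 1164) = -47310*(13419 + 1164) = -47310*14583 = -689921730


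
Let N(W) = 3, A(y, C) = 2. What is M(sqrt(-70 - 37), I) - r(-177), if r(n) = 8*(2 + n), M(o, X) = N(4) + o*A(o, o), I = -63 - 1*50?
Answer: 1403 + 2*I*sqrt(107) ≈ 1403.0 + 20.688*I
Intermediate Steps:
I = -113 (I = -63 - 50 = -113)
M(o, X) = 3 + 2*o (M(o, X) = 3 + o*2 = 3 + 2*o)
r(n) = 16 + 8*n
M(sqrt(-70 - 37), I) - r(-177) = (3 + 2*sqrt(-70 - 37)) - (16 + 8*(-177)) = (3 + 2*sqrt(-107)) - (16 - 1416) = (3 + 2*(I*sqrt(107))) - 1*(-1400) = (3 + 2*I*sqrt(107)) + 1400 = 1403 + 2*I*sqrt(107)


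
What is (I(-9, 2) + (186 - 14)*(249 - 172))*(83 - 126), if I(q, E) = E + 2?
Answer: -569664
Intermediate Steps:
I(q, E) = 2 + E
(I(-9, 2) + (186 - 14)*(249 - 172))*(83 - 126) = ((2 + 2) + (186 - 14)*(249 - 172))*(83 - 126) = (4 + 172*77)*(-43) = (4 + 13244)*(-43) = 13248*(-43) = -569664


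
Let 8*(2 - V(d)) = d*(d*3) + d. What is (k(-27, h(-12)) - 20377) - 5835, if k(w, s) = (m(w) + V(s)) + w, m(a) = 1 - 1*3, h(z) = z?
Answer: -52583/2 ≈ -26292.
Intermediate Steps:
m(a) = -2 (m(a) = 1 - 3 = -2)
V(d) = 2 - 3*d²/8 - d/8 (V(d) = 2 - (d*(d*3) + d)/8 = 2 - (d*(3*d) + d)/8 = 2 - (3*d² + d)/8 = 2 - (d + 3*d²)/8 = 2 + (-3*d²/8 - d/8) = 2 - 3*d²/8 - d/8)
k(w, s) = w - 3*s²/8 - s/8 (k(w, s) = (-2 + (2 - 3*s²/8 - s/8)) + w = (-3*s²/8 - s/8) + w = w - 3*s²/8 - s/8)
(k(-27, h(-12)) - 20377) - 5835 = ((-27 - 3/8*(-12)² - ⅛*(-12)) - 20377) - 5835 = ((-27 - 3/8*144 + 3/2) - 20377) - 5835 = ((-27 - 54 + 3/2) - 20377) - 5835 = (-159/2 - 20377) - 5835 = -40913/2 - 5835 = -52583/2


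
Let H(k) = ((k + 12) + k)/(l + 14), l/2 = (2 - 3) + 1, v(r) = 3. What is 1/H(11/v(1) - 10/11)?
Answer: 231/289 ≈ 0.79931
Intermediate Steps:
l = 0 (l = 2*((2 - 3) + 1) = 2*(-1 + 1) = 2*0 = 0)
H(k) = 6/7 + k/7 (H(k) = ((k + 12) + k)/(0 + 14) = ((12 + k) + k)/14 = (12 + 2*k)*(1/14) = 6/7 + k/7)
1/H(11/v(1) - 10/11) = 1/(6/7 + (11/3 - 10/11)/7) = 1/(6/7 + (⅐)*(91/33)) = 1/(6/7 + 13/33) = 1/(289/231) = 231/289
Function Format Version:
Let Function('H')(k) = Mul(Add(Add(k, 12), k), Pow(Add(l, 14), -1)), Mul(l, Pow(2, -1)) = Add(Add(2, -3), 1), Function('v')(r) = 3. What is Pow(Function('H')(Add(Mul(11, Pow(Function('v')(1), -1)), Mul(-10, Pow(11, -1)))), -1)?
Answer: Rational(231, 289) ≈ 0.79931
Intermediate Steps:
l = 0 (l = Mul(2, Add(Add(2, -3), 1)) = Mul(2, Add(-1, 1)) = Mul(2, 0) = 0)
Function('H')(k) = Add(Rational(6, 7), Mul(Rational(1, 7), k)) (Function('H')(k) = Mul(Add(Add(k, 12), k), Pow(Add(0, 14), -1)) = Mul(Add(Add(12, k), k), Pow(14, -1)) = Mul(Add(12, Mul(2, k)), Rational(1, 14)) = Add(Rational(6, 7), Mul(Rational(1, 7), k)))
Pow(Function('H')(Add(Mul(11, Pow(Function('v')(1), -1)), Mul(-10, Pow(11, -1)))), -1) = Pow(Add(Rational(6, 7), Mul(Rational(1, 7), Add(Mul(11, Pow(3, -1)), Mul(-10, Pow(11, -1))))), -1) = Pow(Add(Rational(6, 7), Mul(Rational(1, 7), Add(Mul(11, Rational(1, 3)), Mul(-10, Rational(1, 11))))), -1) = Pow(Add(Rational(6, 7), Mul(Rational(1, 7), Add(Rational(11, 3), Rational(-10, 11)))), -1) = Pow(Add(Rational(6, 7), Mul(Rational(1, 7), Rational(91, 33))), -1) = Pow(Add(Rational(6, 7), Rational(13, 33)), -1) = Pow(Rational(289, 231), -1) = Rational(231, 289)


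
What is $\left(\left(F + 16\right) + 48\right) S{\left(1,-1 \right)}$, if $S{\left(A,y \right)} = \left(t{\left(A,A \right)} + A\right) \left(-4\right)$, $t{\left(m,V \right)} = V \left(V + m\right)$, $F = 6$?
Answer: $-840$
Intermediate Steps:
$S{\left(A,y \right)} = - 8 A^{2} - 4 A$ ($S{\left(A,y \right)} = \left(A \left(A + A\right) + A\right) \left(-4\right) = \left(A 2 A + A\right) \left(-4\right) = \left(2 A^{2} + A\right) \left(-4\right) = \left(A + 2 A^{2}\right) \left(-4\right) = - 8 A^{2} - 4 A$)
$\left(\left(F + 16\right) + 48\right) S{\left(1,-1 \right)} = \left(\left(6 + 16\right) + 48\right) 4 \cdot 1 \left(-1 - 2\right) = \left(22 + 48\right) 4 \cdot 1 \left(-1 - 2\right) = 70 \cdot 4 \cdot 1 \left(-3\right) = 70 \left(-12\right) = -840$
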